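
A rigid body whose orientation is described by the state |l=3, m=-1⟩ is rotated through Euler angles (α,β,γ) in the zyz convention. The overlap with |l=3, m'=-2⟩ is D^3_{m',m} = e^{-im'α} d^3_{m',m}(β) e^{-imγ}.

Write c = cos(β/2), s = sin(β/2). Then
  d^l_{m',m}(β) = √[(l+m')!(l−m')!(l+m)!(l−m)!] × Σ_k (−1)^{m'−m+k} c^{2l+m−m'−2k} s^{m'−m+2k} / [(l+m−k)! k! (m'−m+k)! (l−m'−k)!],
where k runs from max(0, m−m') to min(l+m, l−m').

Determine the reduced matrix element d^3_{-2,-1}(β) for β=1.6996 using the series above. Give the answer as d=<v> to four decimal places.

d^3_{-2,-1}(β=1.6996) via the finite sum:
With c≡cos(β/2)=0.660133 and s≡sin(β/2)=0.751148, N=[1·120·2·24]^{1/2}=75.894664
Admissible k: 1..2 (factorial args all ≥0)
  k=1: (−1)^0·75.8947/(24)·0.6601^5·0.7511^1 = +0.297772
  k=2: (−1)^1·75.8947/(12)·0.6601^3·0.7511^3 = -0.771085
d^3_{-2,-1}(1.6996) = +0.297772 -0.771085 = -0.473313

d=-0.4733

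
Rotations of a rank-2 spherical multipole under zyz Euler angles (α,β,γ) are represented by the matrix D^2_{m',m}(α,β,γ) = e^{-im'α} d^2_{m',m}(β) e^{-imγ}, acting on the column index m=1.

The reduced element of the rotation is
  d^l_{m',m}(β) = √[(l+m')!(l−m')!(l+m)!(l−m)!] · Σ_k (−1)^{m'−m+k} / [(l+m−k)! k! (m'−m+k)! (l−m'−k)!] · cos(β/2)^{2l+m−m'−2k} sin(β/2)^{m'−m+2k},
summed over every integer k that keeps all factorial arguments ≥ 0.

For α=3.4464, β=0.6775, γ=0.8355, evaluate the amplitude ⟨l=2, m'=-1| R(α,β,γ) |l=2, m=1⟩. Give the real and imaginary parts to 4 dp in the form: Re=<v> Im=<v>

D^2_{-1,1}(3.4464,0.6775,0.8355) = e^{-i·-1·3.4464}·d^2_{-1,1}(0.6775)·e^{-i·1·0.8355}. Compute d first:
Half-angle: c=0.943171, s=0.332308. N=√(1·6·6·1)=6.000000
The bounds max(0,m−m')=2 and min(l+m,l−m')=3 give 2 terms
  k=2: (−1)^0·6.0000/(2)·0.9432^2·0.3323^2 = +0.294703
  k=3: (−1)^1·6.0000/(6)·0.9432^0·0.3323^4 = -0.012195
d^2_{-1,1}(0.6775) = +0.294703 -0.012195 = +0.282508
Attach z-rotation phases: D = e^{-i(-1)(3.4464)}·(+0.282508)·e^{-i(1)(0.8355)} = -0.243651+0.142986i

Re=-0.2437 Im=0.1430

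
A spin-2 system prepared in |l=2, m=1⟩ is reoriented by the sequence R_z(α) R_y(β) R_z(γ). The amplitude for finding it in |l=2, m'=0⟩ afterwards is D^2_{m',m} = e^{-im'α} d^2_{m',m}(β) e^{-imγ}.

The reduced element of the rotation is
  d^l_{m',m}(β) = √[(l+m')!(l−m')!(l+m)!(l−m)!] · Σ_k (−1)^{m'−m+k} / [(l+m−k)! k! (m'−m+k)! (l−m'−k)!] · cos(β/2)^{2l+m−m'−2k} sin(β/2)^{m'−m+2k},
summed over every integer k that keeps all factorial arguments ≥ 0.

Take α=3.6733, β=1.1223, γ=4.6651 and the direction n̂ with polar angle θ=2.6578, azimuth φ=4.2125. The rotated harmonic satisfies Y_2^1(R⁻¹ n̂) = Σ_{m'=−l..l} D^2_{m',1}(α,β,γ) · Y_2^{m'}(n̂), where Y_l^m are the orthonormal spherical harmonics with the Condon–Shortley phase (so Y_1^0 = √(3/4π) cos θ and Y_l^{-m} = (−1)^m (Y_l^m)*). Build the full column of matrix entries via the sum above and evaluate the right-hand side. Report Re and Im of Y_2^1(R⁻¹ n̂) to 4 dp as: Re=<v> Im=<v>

Need the full column D^2_{m',1} for m'=−2..2 at α=3.6733, β=1.1223, γ=4.6651.
cos(β/2)=0.846644, sin(β/2)=0.532160
d^2_{-2,1}: single k=3 term ⇒ +0.255187;  D = -0.228650+0.113311i
d^2_{-1,1}: k∈[2..3] ⇒ +0.608986 -0.080199 = +0.528787;  D = +0.289344-0.442601i
d^2_{0,1}: k∈[1..2] ⇒ +0.791079 -0.312538 = +0.478541;  D = -0.022621+0.478006i
d^2_{1,1}: k∈[0..1] ⇒ +0.513810 -0.608986 = -0.095176;  D = +0.044323+0.084226i
d^2_{2,1}: single k=0 term ⇒ -0.645914;  D = -0.549074-0.340179i
Y_2^{m'}(θ=2.6578,φ=4.2125) and Σ D·Y over m':
  (-0.2287+0.1133i)·(-0.0452-0.0703i)  (+0.2893-0.4426i)·(+0.1525-0.2792i)  (-0.0226+0.4780i)·(+0.4261+0.0000i)  (+0.0443+0.0842i)·(-0.1525-0.2792i)  (-0.5491-0.3402i)·(-0.0452+0.0703i)
Y_2^1(R⁻¹ n̂) = -0.005313+0.017902i

Re=-0.0053 Im=0.0179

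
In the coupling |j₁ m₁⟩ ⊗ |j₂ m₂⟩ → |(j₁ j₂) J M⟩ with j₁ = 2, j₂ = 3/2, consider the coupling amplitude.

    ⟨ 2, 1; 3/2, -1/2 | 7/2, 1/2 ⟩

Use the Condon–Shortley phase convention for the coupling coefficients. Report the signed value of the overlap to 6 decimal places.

triangle: 0!×4!×3!/8! = 144/40320
(j±m)!: 3!×1!×1!×2!×4!×3! = 1728
prefactor² = (2J+1)×Δ×N² = 1728/35
  k=0: +1/(0!×0!×1!×1!×3!×2!) = 1/12
Σ = 1/12  ⇒  CG² = 1728/35×(1/12)² = 12/35
CG = +√(12/35) = +0.585540

+√(12/35) ≈ +0.585540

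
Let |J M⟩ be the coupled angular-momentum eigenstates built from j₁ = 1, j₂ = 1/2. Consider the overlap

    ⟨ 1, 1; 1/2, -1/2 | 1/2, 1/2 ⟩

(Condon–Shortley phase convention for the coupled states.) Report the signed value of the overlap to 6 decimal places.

+0.816497  (= +√(2/3))

j₁+j₂−J=1  J+j₁−j₂=1  J−j₁+j₂=0  j₁+j₂+J+1=3
(j₁±m₁, j₂±m₂, J±M) = (2,0,0,1,1,0)
P² = 2/3
sum k=0..0:
  [0] +1/1 = 1
S = 1
C² = P²·S² = 2/3 ; C = +0.816497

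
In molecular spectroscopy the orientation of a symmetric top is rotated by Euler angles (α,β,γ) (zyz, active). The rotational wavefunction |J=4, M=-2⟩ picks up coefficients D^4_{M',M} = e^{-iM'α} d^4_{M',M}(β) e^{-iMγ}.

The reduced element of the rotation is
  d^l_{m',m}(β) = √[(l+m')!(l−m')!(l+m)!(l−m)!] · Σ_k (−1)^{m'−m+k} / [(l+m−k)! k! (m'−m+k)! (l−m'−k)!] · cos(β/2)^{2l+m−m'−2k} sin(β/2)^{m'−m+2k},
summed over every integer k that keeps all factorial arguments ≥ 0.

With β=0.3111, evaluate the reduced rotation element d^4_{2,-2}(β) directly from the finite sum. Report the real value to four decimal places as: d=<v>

d=0.0081

d^4_{2,-2}(β=0.3111) via the finite sum:
With c≡cos(β/2)=0.987926 and s≡sin(β/2)=0.154923, N=[720·2·2·720]^{1/2}=1440.000000
k∈{0,1,2} keeps every argument non-negative
  k=0: (−1)^4·1440.0000/(96)·0.9879^4·0.1549^4 = +0.008231
  k=1: (−1)^5·1440.0000/(120)·0.9879^2·0.1549^6 = -0.000162
  k=2: (−1)^6·1440.0000/(1440)·0.9879^0·0.1549^8 = +0.000000
d^4_{2,-2}(0.3111) = +0.008231 -0.000162 +0.000000 = +0.008070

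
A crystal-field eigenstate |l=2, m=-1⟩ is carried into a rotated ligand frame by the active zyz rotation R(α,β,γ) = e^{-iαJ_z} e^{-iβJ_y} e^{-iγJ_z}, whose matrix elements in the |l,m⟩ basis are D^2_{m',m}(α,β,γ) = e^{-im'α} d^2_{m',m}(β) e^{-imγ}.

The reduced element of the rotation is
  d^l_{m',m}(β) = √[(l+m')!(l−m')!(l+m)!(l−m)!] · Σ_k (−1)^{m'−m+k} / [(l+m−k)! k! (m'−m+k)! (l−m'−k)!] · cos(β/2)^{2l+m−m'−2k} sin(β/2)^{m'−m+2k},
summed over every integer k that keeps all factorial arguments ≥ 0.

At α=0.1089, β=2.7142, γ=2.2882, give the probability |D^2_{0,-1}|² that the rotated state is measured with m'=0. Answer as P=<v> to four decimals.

P=0.2134

Split into d^2_{0,-1}(β=2.7142) × two z-phases.
Half-angle: c=0.212074, s=0.977254. N=√(2·2·1·6)=4.898979
The bounds max(0,m−m')=0 and min(l+m,l−m')=1 give 2 terms
  k=0: (−1)^1·4.8990/(2)·0.2121^3·0.9773^1 = -0.022832
  k=1: (−1)^2·4.8990/(2)·0.2121^1·0.9773^3 = +0.484824
d^2_{0,-1}(2.7142) = -0.022832 +0.484824 = +0.461992
|D^2_{0,-1}|² = |d^2_{0,-1}(β)|² = (+0.461992)² = 0.213437 (the z-rotation phases have unit modulus)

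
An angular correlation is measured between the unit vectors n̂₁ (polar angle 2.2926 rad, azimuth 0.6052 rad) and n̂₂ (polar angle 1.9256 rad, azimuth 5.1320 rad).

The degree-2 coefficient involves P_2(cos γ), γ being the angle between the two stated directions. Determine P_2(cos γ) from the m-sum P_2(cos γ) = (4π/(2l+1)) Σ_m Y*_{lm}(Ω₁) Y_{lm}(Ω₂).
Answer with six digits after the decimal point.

-0.485100

Term-by-term m-sum for l=2 (normalisation 4π/5 = 2.513274):
  m=-2: (0.07675 + 0.20365j) × (-0.22690 + 0.25274j) = -0.06889 - 0.02681j  (running Σ = -0.06889 - 0.02681j)
  m=-1: (-0.31510 - 0.21799j) × (-0.10253 - 0.22984j) = -0.01779 + 0.09477j  (running Σ = -0.08668 + 0.06796j)
  m=0: (0.09769 + 0.00000j) × (-0.20120 + 0.00000j) = -0.01965 + 0.00000j  (running Σ = -0.10633 + 0.06796j)
  m=1: (0.31510 - 0.21799j) × (0.10253 - 0.22984j) = -0.01779 - 0.09477j  (running Σ = -0.12413 - 0.02681j)
  m=2: (0.07675 - 0.20365j) × (-0.22690 - 0.25274j) = -0.06889 + 0.02681j  (running Σ = -0.19302 + 0.00000j)
Accumulated sum -0.19302 + 0.00000j; after 4π/(2l+1) scaling, -0.48510 + 0.00000j ⇒ P_2 = -0.485100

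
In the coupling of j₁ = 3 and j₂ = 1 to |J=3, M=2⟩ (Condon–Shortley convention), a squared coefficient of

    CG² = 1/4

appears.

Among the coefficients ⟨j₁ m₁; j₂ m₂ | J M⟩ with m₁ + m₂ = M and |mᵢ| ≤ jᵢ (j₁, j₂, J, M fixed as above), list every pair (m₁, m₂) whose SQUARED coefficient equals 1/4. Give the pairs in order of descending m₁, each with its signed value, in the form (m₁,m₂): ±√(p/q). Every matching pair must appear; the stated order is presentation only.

Admissible pairs with m₁+m₂ = M = 2: (1,1), (2,0), (3,-1)
  (m₁,m₂)=(3,-1): CG² = 1/4, CG = +√(1/4)   ← matches the target
  (m₁,m₂)=(2,0): CG² = 1/3, CG = +√(1/3)
  (m₁,m₂)=(1,1): CG² = 5/12, CG = −√(5/12)
Pairs with CG² = 1/4: (3,-1): +√(1/4)

(3,-1): +√(1/4)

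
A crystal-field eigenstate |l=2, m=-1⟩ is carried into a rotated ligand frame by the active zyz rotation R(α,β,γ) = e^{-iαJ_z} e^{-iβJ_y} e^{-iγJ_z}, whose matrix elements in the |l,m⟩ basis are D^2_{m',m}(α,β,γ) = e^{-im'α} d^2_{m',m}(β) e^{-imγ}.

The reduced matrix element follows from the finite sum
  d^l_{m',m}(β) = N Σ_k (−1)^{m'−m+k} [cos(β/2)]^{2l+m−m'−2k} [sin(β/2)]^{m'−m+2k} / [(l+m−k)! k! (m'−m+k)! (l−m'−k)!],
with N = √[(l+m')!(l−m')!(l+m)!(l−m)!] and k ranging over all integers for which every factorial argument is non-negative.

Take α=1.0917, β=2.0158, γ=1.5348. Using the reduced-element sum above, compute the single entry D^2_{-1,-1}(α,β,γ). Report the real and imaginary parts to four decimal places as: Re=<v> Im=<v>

D^2_{-1,-1}(1.0917,2.0158,1.5348) = e^{-i·-1·1.0917}·d^2_{-1,-1}(2.0158)·e^{-i·-1·1.5348}. Compute d first:
With c≡cos(β/2)=0.533638 and s≡sin(β/2)=0.845713, N=[1·6·1·6]^{1/2}=6.000000
k: max(0,(-1)−(-1))=0 … min(2+(-1),2−(-1))=1
  k=0: (−1)^0·6.0000/(6)·0.5336^4·0.8457^0 = +0.081094
  k=1: (−1)^1·6.0000/(2)·0.5336^2·0.8457^2 = -0.611027
d^2_{-1,-1}(2.0158) = +0.081094 -0.611027 = -0.529934
D = (+0.460977+0.887412i)·(-0.529934)·(+0.035989+0.999352i) = +0.461173-0.261054i

Re=0.4612 Im=-0.2611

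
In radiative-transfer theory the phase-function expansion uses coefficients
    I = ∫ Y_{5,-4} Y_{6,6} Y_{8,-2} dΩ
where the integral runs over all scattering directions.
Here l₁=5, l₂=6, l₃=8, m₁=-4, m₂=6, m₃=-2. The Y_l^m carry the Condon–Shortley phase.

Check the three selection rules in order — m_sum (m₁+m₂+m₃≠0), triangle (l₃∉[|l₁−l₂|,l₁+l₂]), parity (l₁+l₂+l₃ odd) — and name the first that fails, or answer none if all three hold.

parity

azimuthal sum: -4 + 6 − 2 = 0  ✓
1 ≤ 8 ≤ 11 (triangle on l)  ✓
L = 5 + 6 + 8 = 19 (odd)  ✗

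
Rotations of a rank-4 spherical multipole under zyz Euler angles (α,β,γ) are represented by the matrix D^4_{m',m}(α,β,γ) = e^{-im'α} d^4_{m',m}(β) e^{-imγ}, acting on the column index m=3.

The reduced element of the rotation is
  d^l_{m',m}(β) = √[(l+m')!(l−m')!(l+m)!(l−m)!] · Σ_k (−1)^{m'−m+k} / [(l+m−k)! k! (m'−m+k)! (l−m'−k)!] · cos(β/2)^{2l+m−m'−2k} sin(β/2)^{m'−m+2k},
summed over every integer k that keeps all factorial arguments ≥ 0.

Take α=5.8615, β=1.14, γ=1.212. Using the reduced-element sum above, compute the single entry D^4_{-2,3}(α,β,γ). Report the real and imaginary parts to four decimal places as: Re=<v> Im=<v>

Re=-0.0611 Im=0.2574

First d^4_{-2,3}(β=1.1400), then the phase factors e^{-i(-2)α} and e^{-i(3)γ}:
With c≡cos(β/2)=0.841901 and s≡sin(β/2)=0.539632, N=[2·720·5040·1]^{1/2}=2693.993318
k∈{5,6} keeps every argument non-negative
  k=5: (−1)^0·2693.9933/(240)·0.8419^3·0.5396^5 = +0.306519
  k=6: (−1)^1·2693.9933/(720)·0.8419^1·0.5396^7 = -0.041977
d^4_{-2,3}(1.1400) = +0.306519 -0.041977 = +0.264542
Phases: e^{-i·(-2)·5.8615}=+0.664949-0.746889i, e^{-i·(3)·1.2120}=-0.880250+0.474510i ⇒ D=-0.061087+0.257392i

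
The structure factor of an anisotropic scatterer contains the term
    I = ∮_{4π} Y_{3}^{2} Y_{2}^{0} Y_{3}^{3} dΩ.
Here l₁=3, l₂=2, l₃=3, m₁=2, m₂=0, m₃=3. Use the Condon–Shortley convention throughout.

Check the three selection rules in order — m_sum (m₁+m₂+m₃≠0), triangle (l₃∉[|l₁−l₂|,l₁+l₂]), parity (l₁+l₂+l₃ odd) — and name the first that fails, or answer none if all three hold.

m_sum

Σmᵢ = 5  ✗
l₃∈[|l₁−l₂|,l₁+l₂]=[1,5], have l₃=3
Σlᵢ = 8 ⇒ even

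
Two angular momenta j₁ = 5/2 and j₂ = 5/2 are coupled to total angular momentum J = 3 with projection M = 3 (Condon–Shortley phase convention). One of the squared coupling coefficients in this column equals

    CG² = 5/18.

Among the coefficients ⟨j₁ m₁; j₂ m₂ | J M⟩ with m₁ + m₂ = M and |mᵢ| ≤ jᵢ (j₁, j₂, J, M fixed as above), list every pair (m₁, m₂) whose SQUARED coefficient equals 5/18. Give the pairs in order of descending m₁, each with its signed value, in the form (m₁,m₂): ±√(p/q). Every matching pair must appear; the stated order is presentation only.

(5/2,1/2): +√(5/18); (1/2,5/2): +√(5/18)

Admissible pairs with m₁+m₂ = M = 3: (1/2,5/2), (3/2,3/2), (5/2,1/2)
  (m₁,m₂)=(5/2,1/2): CG² = 5/18, CG = +√(5/18)   ← matches the target
  (m₁,m₂)=(3/2,3/2): CG² = 4/9, CG = −√(4/9)
  (m₁,m₂)=(1/2,5/2): CG² = 5/18, CG = +√(5/18)   ← matches the target
Pairs with CG² = 5/18: (5/2,1/2): +√(5/18); (1/2,5/2): +√(5/18)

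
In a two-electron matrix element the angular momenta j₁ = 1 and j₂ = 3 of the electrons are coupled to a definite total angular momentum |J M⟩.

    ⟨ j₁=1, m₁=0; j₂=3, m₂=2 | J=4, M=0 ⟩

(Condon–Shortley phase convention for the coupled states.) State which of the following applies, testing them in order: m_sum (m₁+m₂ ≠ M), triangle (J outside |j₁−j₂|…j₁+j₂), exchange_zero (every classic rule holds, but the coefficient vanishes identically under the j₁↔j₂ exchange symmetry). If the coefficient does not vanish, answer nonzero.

m_sum

m-sum: m₁+m₂ = 0+2 = 2, M = 0  ✗ ⇒ coefficient is 0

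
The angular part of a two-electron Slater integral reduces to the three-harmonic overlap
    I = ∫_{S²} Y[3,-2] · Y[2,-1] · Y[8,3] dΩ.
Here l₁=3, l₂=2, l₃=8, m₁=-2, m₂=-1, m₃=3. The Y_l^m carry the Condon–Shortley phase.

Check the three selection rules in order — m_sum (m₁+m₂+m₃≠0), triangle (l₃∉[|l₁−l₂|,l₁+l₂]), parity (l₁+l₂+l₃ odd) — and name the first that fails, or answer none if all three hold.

azimuthal sum: -2 − 1 + 3 = 0  ✓
l₃ must lie in [1,5]; have l₃=8  ✗
L = 3 + 2 + 8 = 13 (odd)

triangle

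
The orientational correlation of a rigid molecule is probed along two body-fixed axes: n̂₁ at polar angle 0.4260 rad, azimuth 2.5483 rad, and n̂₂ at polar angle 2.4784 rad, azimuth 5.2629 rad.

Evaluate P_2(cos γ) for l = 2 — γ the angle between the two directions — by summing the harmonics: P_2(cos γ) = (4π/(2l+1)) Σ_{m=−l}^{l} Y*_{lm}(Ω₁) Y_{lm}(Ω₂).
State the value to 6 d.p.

Summing Y*_{l m}(θ₁,φ₁)·Y_{l m}(θ₂,φ₂) over m ∈ [−2, 2]; prefactor 4π/(2·2+1) = 2.513274:
  term(m=-2) = +0.006344+0.007280i   from Y*(Ω₁)=+0.024724-0.061151i, Y(Ω₂)=-0.066273+0.130541i
  term(m=-1) = +0.099174+0.045123i   from Y*(Ω₁)=-0.241029+0.162534i, Y(Ω₂)=-0.196063-0.319421i
  term(m=+0) = +0.127709+0.000000i   from Y*(Ω₁)=+0.469214-0.000000i, Y(Ω₂)=+0.272176+0.000000i
  term(m=+1) = +0.099174-0.045123i   from Y*(Ω₁)=+0.241029+0.162534i, Y(Ω₂)=+0.196063-0.319421i
  term(m=+2) = +0.006344-0.007280i   from Y*(Ω₁)=+0.024724+0.061151i, Y(Ω₂)=-0.066273-0.130541i
Σ over m = +0.338744+0.000000i; ×(4π/5) → +0.851358+0.000000i. Real part: 0.851358

0.851358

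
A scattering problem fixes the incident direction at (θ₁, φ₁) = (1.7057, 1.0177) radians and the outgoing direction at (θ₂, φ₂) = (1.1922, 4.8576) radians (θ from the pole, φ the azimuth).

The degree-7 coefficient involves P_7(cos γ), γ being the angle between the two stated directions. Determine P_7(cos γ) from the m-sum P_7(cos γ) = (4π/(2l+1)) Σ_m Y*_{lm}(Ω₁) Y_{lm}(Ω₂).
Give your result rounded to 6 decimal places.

0.054445

Addition theorem: P_7(cos γ) = (4π/15) Σ_m Y*_{lm}(Ω₁) Y_{lm}(Ω₂), m = −7…7:
  m=-7: (+0.312851+0.349529i) × (-0.254255-0.157400i) = -0.024528-0.138112i  (running Σ = -0.024528-0.138112i)
  m=-6: (-0.234505+0.041943i) × (-0.286564+0.340545i) = +0.052917-0.091879i  (running Σ = +0.028389-0.229991i)
  m=-5: (-0.098484+0.249382i) × (+0.130942+0.147484i) = -0.049676+0.018130i  (running Σ = -0.021286-0.211861i)
  m=-4: (-0.157461-0.210787i) × (-0.206897+0.135802i) = +0.061204+0.022228i  (running Σ = +0.039917-0.189634i)
  m=-3: (-0.198678+0.017628i) × (+0.125383+0.269375i) = -0.029659-0.051309i  (running Σ = +0.010258-0.240942i)
  m=-2: (+0.120883-0.241190i) × (-0.126349+0.037762i) = -0.006166+0.035039i  (running Σ = +0.004093-0.205903i)
  m=-1: (-0.090354-0.146352i) × (+0.045503+0.311154i) = +0.041427-0.034773i  (running Σ = +0.045519-0.240677i)
  m=0: (+0.271165-0.000000i) × (-0.096063+0.000000i) = -0.026049+0.000000i  (running Σ = +0.019470-0.240677i)
  m=1: (+0.090354-0.146352i) × (-0.045503+0.311154i) = +0.041427+0.034773i  (running Σ = +0.060897-0.205903i)
  m=2: (+0.120883+0.241190i) × (-0.126349-0.037762i) = -0.006166-0.035039i  (running Σ = +0.054731-0.240942i)
  m=3: (+0.198678+0.017628i) × (-0.125383+0.269375i) = -0.029659+0.051309i  (running Σ = +0.025072-0.189634i)
  m=4: (-0.157461+0.210787i) × (-0.206897-0.135802i) = +0.061204-0.022228i  (running Σ = +0.086276-0.211861i)
  m=5: (+0.098484+0.249382i) × (-0.130942+0.147484i) = -0.049676-0.018130i  (running Σ = +0.036600-0.229991i)
  m=6: (-0.234505-0.041943i) × (-0.286564-0.340545i) = +0.052917+0.091879i  (running Σ = +0.089517-0.138112i)
  m=7: (-0.312851+0.349529i) × (+0.254255-0.157400i) = -0.024528+0.138112i  (running Σ = +0.064989+0.000000i)
Accumulated sum +0.064989+0.000000i; after 4π/(2l+1) scaling, +0.054445+0.000000i ⇒ P_7 = 0.054445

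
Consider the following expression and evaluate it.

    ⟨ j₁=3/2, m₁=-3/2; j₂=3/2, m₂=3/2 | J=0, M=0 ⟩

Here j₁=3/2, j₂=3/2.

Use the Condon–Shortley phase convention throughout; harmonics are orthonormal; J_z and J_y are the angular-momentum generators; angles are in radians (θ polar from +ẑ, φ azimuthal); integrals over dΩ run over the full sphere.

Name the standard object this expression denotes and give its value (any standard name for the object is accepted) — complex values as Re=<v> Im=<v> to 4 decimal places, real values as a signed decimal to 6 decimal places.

Clebsch–Gordan coefficient, −√(1/4) ≈ -0.500000

This is a Clebsch–Gordan (vector-coupling) coefficient.
triangle: 3!·0!·0!/4! = 6/24
(j±m)!: 0!·3!·3!·0!·0!·0! = 36
prefactor² = (2J+1)·Δ·N² = 9
  k=3: −1/(3!·0!·0!·0!·0!·0!) = -1/6
Σ = -1/6  ⇒  CG² = 9·(-1/6)² = 1/4
CG = −√(1/4) = -0.500000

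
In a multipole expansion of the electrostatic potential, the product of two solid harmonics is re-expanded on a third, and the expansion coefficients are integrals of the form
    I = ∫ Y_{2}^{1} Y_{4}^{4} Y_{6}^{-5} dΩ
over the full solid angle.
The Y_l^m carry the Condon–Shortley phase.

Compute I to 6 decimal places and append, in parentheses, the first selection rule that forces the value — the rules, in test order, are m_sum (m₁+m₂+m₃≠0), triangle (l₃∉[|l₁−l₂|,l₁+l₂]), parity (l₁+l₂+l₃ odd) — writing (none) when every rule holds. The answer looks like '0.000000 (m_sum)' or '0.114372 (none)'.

Rules hold: Σm=0, L=12 even, 2≤6≤6.
N = 5·9·13 = 585
Δ = 0!·4!·8!/13! = 1/6435
Racah Σ t=0..0: t=0:+1/2304 = 1/2304
⇒ 3j(2 4 6; 0 0 0)² = 5/143, sgn +1
Racah Σ t=0..0: t=0:+1/241920 = 1/241920
⇒ 3j(2 4 6; 1 4 -5)² = 1/39, sgn -1
4πI² = N·(3j₀)²·(3jₘ)² = 75/143
I = -1·√(0.524476/4π) = -0.20429497
No selection rule forces the value: the integral is nonzero (none).

-0.204295 (none)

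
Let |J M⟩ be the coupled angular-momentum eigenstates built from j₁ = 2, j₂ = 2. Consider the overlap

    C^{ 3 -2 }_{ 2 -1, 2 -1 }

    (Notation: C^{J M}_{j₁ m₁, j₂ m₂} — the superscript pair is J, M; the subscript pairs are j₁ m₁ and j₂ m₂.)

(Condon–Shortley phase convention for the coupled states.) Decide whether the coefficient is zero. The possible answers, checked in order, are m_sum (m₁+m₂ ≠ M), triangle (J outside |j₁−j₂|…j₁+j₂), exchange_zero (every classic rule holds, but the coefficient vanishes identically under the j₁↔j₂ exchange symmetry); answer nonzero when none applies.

m-sum: m₁+m₂ = -1+(-1) = -2, M = -2  ✓
triangle: |j₁−j₂| = 0 ≤ J = 3 ≤ j₁+j₂ = 4  ✓
exchange: j₁=j₂ and m₁=m₂, and (−1)^(j₁+j₂−J) = (−1)^1 = −1 forces ⟨j₁m₁;j₂m₂|JM⟩ = −⟨j₂m₂;j₁m₁|JM⟩ = −⟨j₁m₁;j₂m₂|JM⟩ ⇒ the coefficient vanishes identically
Racah sum check: Σ_k collapses to 0 ⇒ CG = 0

exchange_zero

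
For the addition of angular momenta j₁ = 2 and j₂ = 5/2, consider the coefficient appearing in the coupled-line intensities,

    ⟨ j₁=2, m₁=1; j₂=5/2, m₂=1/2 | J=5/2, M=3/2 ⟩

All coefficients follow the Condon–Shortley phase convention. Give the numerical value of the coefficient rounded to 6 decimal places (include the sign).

−√(6/35) = -0.414039

√[6·2!2!3!/8! · 3!1!3!2!4!1!] = √(216/35)
  +(−1)^0/∏(0,2,1,3,1,0)! = 1/12  (running 1/12)
  +(−1)^1/∏(1,1,0,2,2,1)! = -1/4  (running -1/6)
⟨..|..⟩ = √(216/35)·(-1/6) = -0.414039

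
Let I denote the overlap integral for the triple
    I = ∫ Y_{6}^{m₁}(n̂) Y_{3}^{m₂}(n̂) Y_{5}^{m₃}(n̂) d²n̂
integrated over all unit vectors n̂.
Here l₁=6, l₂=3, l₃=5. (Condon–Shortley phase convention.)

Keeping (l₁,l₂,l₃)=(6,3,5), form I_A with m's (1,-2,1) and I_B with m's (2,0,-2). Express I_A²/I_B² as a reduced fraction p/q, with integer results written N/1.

Same 6,3,5: normalisation and zero-m 3j drop out of the ratio.
A: Δ: 4! 8! 2! / 15! → 1/675675; sum: t=0:+1/17280 t=1:−1/6912 = -1/11520; 3j²(6 3 5; 1 -2 1) = Δ·Π!·Σ² = 2/143  (sign -1)
B: Δ: 4! 8! 2! / 15! → 1/675675; sum: t=1:−1/8640 t=2:+1/5760 t=3:−1/60480 = 1/24192; 3j²(6 3 5; 2 0 -2) = Δ·Π!·Σ² = 8/3003  (sign -1)
I_A²/I_B² = (2/143)/(8/3003) = 21/4

21/4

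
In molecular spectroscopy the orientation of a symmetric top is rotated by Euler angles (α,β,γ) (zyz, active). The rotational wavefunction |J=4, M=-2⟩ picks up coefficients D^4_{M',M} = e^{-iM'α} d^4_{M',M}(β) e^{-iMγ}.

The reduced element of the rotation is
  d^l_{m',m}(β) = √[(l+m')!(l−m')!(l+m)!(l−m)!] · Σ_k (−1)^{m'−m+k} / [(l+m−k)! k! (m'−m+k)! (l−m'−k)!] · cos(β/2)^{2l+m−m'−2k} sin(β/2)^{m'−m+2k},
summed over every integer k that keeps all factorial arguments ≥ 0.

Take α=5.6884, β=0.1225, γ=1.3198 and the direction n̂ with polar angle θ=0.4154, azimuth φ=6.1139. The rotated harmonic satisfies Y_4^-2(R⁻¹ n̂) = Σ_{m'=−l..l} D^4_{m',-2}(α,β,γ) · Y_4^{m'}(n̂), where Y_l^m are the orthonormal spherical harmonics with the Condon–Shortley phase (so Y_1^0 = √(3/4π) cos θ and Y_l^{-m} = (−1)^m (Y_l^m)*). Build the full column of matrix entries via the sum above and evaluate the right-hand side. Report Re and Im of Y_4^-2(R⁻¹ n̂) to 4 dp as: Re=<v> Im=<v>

Need the full column D^4_{m',-2} for m'=−4..4 at α=5.6884, β=0.1225, γ=1.3198.
cos(β/2)=0.998125, sin(β/2)=0.061212
d^4_{-4,-2}: single k=2 term ⇒ +0.019605;  D = +0.018943+0.005049i
d^4_{-3,-2}: k∈[1..2] ⇒ +0.226044 -0.002550 = +0.223493;  D = +0.146619+0.168677i
d^4_{-2,-2}: k∈[0..2] ⇒ +0.985097 -0.044459 +0.000209 = +0.940847;  D = +0.113347+0.933994i
d^4_{-1,-2}: k∈[0..2] ⇒ -0.256310 +0.004820 -0.000012 = -0.251502;  D = +0.114802-0.223771i
d^4_{0,-2}: k∈[0..2] ⇒ +0.035148 -0.000353 +0.000000 = +0.034796;  D = -0.030503+0.016743i
d^4_{1,-2}: k∈[0..2] ⇒ -0.003213 +0.000018 -0.000000 = -0.003195;  D = +0.003181+0.000296i
d^4_{2,-2}: k∈[0..2] ⇒ +0.000209 -0.000001 +0.000000 = +0.000208;  D = -0.000161-0.000132i
d^4_{3,-2}: k∈[0..1] ⇒ -0.000010 +0.000000 = -0.000010;  D = +0.000003+0.000009i
d^4_{4,-2}: single k=0 term ⇒ +0.000000;  D = +0.000000-0.000000i
Y_4^{m'}(θ=0.4154,φ=6.1139) and Σ D·Y over m':
  (+0.0189+0.0050i)·(+0.0091+0.0074i)  (+0.1466+0.1687i)·(+0.0658+0.0366i)  (+0.1133+0.9340i)·(+0.2497+0.0879i)  (+0.1148-0.2238i)·(+0.4924+0.0842i)  (-0.0305+0.0167i)·(+0.2554+0.0000i)  (+0.0032+0.0003i)·(-0.4924+0.0842i)  (-0.0002-0.0001i)·(+0.2497-0.0879i)  (+0.0000+0.0000i)·(-0.0658+0.0366i)  (+0.0000-0.0000i)·(+0.0091-0.0074i)
Y_4^-2(R⁻¹ n̂) = +0.015711+0.163715i

Re=0.0157 Im=0.1637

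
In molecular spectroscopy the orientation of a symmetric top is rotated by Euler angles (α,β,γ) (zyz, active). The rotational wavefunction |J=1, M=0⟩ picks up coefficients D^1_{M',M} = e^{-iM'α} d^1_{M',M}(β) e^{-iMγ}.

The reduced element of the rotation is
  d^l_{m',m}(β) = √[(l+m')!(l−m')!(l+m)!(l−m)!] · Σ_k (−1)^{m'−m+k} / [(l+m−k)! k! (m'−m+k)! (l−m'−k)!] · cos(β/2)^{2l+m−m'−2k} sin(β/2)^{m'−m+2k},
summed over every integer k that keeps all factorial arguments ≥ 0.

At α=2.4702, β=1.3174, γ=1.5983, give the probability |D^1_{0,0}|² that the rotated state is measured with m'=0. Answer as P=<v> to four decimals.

First d^1_{0,0}(β=1.3174), then the phase factors e^{-i(0)α} and e^{-i(0)γ}:
c=cos(1.317400/2)=0.790789, s=sin(1.317400/2)=0.612089; N=√[1·1·1·1]=1.000000
k∈{0,1} keeps every argument non-negative
  k=0: (−1)^0·1.0000/(1)·0.7908^2·0.6121^0 = +0.625347
  k=1: (−1)^1·1.0000/(1)·0.7908^0·0.6121^2 = -0.374653
d^1_{0,0}(1.3174) = +0.625347 -0.374653 = +0.250693
|D^1_{0,0}|² = |d^1_{0,0}(β)|² = (+0.250693)² = 0.062847 (the z-rotation phases have unit modulus)

P=0.0628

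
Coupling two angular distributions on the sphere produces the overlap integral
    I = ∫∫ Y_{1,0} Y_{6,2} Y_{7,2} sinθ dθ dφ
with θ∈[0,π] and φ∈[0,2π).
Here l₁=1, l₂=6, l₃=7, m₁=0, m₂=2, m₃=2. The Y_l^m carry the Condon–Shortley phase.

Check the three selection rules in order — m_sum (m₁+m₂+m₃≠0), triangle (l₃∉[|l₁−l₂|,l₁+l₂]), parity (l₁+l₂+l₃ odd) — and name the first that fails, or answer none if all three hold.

m_sum

Σmᵢ = 4  ✗
l₃∈[|l₁−l₂|,l₁+l₂]=[5,7], have l₃=7
Σlᵢ = 14 ⇒ even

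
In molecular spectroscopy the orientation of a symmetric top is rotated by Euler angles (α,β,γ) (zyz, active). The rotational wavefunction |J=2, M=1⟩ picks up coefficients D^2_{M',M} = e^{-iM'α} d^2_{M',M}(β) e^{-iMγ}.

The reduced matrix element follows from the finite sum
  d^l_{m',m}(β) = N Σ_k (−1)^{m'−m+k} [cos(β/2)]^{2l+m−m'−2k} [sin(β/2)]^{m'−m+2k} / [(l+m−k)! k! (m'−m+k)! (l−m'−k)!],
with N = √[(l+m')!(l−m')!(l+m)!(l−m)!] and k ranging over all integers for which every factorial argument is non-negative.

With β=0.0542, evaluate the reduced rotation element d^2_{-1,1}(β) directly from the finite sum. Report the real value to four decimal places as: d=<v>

d^2_{-1,1}(β=0.0542) via the finite sum:
c=cos(0.054200/2)=0.999633, s=sin(0.054200/2)=0.027097; N=√[1·6·6·1]=6.000000
The bounds max(0,m−m')=2 and min(l+m,l−m')=3 give 2 terms
  k=2: (−1)^0·6.0000/(2)·0.9996^2·0.0271^2 = +0.002201
  k=3: (−1)^1·6.0000/(6)·0.9996^0·0.0271^4 = -0.000001
d^2_{-1,1}(0.0542) = +0.002201 -0.000001 = +0.002201

d=0.0022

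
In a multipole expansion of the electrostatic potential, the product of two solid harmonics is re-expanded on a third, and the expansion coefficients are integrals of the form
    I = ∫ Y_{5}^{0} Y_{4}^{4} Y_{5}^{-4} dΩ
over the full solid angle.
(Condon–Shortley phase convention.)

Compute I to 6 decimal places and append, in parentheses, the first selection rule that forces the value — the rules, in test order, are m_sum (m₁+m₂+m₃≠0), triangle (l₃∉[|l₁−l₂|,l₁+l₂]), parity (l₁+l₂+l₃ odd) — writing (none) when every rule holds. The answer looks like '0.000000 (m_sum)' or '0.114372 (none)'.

0.130198 (none)

m-sum 0 ✓  L=14 even ✓  1≤5≤9 ✓
Π(2lᵢ+1) = 11×9×11 = 1089
triangle coeff Δ(5,4,5) = 1/3153150
Σ_t [0,4]: t=0:+1/69120 t=1:−1/1728 t=2:+1/576 t=3:−1/1728 t=4:+1/69120 = 7/11520
(3j)²=2/143 [(5 4 5; 0 0 0)], sign=-1
Σ_t [4,4]: t=4:+1/69120 = 1/69120
(3j)²=2/143 [(5 4 5; 0 4 -4)], sign=-1
⇒ 4πI² = 36/169
I = (+1)√(36/169/(4π)) = 0.13019760
No selection rule forces the value: the integral is nonzero (none).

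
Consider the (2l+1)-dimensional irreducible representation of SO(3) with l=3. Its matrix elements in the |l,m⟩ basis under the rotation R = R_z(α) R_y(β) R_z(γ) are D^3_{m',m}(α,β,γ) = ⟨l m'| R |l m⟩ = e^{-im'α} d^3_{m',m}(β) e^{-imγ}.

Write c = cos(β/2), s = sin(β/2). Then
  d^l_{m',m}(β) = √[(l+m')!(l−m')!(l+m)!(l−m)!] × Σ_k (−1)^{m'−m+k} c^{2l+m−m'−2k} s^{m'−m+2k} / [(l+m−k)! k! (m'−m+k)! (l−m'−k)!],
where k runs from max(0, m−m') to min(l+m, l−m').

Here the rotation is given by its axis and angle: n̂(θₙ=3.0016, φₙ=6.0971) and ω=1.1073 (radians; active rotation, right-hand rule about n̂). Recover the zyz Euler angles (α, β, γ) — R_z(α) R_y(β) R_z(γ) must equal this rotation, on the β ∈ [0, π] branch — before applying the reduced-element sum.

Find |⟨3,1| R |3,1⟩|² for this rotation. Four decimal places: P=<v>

Axis–angle → zyz. n̂ = (sinθₙcosφₙ, sinθₙsinφₙ, cosθₙ) = (+0.137127, -0.025816, -0.990217), ω = 1.1073.
R = I cosω + sinω [n̂]ₓ + (1−cosω) n̂n̂ᵀ gives
  R = [+0.457475, +0.883787, -0.098171; -0.887701, +0.447447, -0.108525; -0.051986, +0.136794, +0.989234]
β = atan2(√(R₁₃²+R₂₃²), R₃₃) = 0.146867; α = atan2(R₂₃, R₁₃) mod 2π = 3.977041; γ = atan2(R₃₂, −R₃₁) mod 2π = 1.207619
First d^3_{1,1}(β=0.1469), then the phase factors e^{-i(1)α} and e^{-i(1)γ}:
With c≡cos(β/2)=0.997305 and s≡sin(β/2)=0.073367, N=[24·2·24·2]^{1/2}=48.000000
k: max(0,(1)−(1))=0 … min(3+(1),3−(1))=2
  k=0: (−1)^0·48.0000/(48)·0.9973^6·0.0734^0 = +0.983938
  k=1: (−1)^1·48.0000/(6)·0.9973^4·0.0734^2 = -0.042600
  k=2: (−1)^2·48.0000/(8)·0.9973^2·0.0734^4 = +0.000173
d^3_{1,1}(0.1469) = +0.983938 -0.042600 +0.000173 = +0.941512
|D^3_{1,1}|² = |d^3_{1,1}(β)|² = (+0.941512)² = 0.886444 (the z-rotation phases have unit modulus)

P=0.8864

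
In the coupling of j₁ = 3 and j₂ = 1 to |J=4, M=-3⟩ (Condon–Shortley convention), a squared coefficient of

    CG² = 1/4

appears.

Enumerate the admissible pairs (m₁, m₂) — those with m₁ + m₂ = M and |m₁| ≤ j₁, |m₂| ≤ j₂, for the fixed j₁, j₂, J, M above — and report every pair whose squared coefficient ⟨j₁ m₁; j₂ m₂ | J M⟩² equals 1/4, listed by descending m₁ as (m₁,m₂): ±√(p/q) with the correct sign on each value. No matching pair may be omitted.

(-3,0): +√(1/4)

Admissible pairs with m₁+m₂ = M = -3: (-3,0), (-2,-1)
  (m₁,m₂)=(-2,-1): CG² = 3/4, CG = +√(3/4)
  (m₁,m₂)=(-3,0): CG² = 1/4, CG = +√(1/4)   ← matches the target
Pairs with CG² = 1/4: (-3,0): +√(1/4)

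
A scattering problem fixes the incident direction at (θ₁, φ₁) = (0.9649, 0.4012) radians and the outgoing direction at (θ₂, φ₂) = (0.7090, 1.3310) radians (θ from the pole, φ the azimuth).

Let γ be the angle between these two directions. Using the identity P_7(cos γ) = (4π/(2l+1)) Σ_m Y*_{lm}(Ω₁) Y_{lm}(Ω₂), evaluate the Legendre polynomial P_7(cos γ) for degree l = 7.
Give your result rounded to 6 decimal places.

Expand P_7 via completeness: Σ_{m} conj(Y_{7,m}) at Ω₁ times Y_{7,m} at Ω₂ —
  m=-7: (-0.119815+0.041467i) × (-0.024654-0.002668i) = +0.003065-0.000703i  (running Σ = +0.003065-0.000703i)
  m=-6: (-0.243955+0.220257i) × (-0.014239-0.107228i) = +0.027091+0.023023i  (running Σ = +0.030156+0.022320i)
  m=-5: (-0.186711+0.401585i) × (+0.259536-0.101207i) = -0.007815+0.123122i  (running Σ = +0.022341+0.145442i)
  m=-4: (-0.007890+0.231930i) × (+0.258000+0.367877i) = -0.087357+0.056936i  (running Σ = -0.065016+0.202378i)
  m=-3: (-0.074198-0.192902i) × (-0.250244+0.285671i) = +0.073674+0.027076i  (running Σ = +0.008658+0.229454i)
  m=-2: (-0.235738-0.243893i) × (+0.040663+0.021149i) = -0.004428-0.014903i  (running Σ = +0.004230+0.214551i)
  m=-1: (+0.065322+0.027710i) × (-0.093702+0.383236i) = -0.016740+0.022437i  (running Σ = -0.012510+0.236988i)
  m=0: (+0.346226-0.000000i) × (-0.077914+0.000000i) = -0.026976+0.000000i  (running Σ = -0.039486+0.236988i)
  m=1: (-0.065322+0.027710i) × (+0.093702+0.383236i) = -0.016740-0.022437i  (running Σ = -0.056226+0.214551i)
  m=2: (-0.235738+0.243893i) × (+0.040663-0.021149i) = -0.004428+0.014903i  (running Σ = -0.060654+0.229454i)
  m=3: (+0.074198-0.192902i) × (+0.250244+0.285671i) = +0.073674-0.027076i  (running Σ = +0.013020+0.202378i)
  m=4: (-0.007890-0.231930i) × (+0.258000-0.367877i) = -0.087357-0.056936i  (running Σ = -0.074338+0.145442i)
  m=5: (+0.186711+0.401585i) × (-0.259536-0.101207i) = -0.007815-0.123122i  (running Σ = -0.082153+0.022320i)
  m=6: (-0.243955-0.220257i) × (-0.014239+0.107228i) = +0.027091-0.023023i  (running Σ = -0.055061-0.000703i)
  m=7: (+0.119815+0.041467i) × (+0.024654-0.002668i) = +0.003065+0.000703i  (running Σ = -0.051997-0.000000i)
Σ over m = -0.051997-0.000000i; ×(4π/15) → -0.043561-0.000000i. Real part: -0.043561

-0.043561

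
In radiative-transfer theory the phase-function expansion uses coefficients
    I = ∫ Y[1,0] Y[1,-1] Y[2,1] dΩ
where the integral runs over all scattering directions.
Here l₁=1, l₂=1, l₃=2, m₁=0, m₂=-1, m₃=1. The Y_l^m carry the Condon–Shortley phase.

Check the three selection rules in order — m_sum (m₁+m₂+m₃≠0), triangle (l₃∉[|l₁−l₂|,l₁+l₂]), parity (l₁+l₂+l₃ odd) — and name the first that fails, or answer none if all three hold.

none

m₁+m₂+m₃ = 0 − 1 + 1 = 0  ✓
triangle: |1−1|=0 ≤ l₃=2 ≤ 1+1=2  ✓
parity: l₁+l₂+l₃ = 4 is even  ✓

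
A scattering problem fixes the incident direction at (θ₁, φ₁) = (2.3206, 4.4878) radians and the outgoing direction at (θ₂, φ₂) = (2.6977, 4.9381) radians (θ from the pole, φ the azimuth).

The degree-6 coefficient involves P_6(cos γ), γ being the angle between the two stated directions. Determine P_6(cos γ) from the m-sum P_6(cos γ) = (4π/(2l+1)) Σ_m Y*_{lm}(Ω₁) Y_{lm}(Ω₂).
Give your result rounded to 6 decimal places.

Addition theorem: P_6(cos γ) = (4π/13) Σ_m Y*_{lm}(Ω₁) Y_{lm}(Ω₂), m = −6…6:
  m=-6: (-0.016431+0.072367i) × (-0.000651+0.002960i) = -0.000204-0.000096i  (running Σ = -0.000204-0.000096i)
  m=-5: (+0.215781+0.103663i) × (-0.019953-0.009448i) = -0.003326-0.004107i  (running Σ = -0.003530-0.004203i)
  m=-4: (+0.261912-0.328939i) × (+0.059919-0.075950i) = -0.009289-0.039602i  (running Σ = -0.012819-0.043805i)
  m=-3: (-0.228925-0.286729i) × (+0.174325+0.216841i) = +0.022267-0.099625i  (running Σ = +0.009448-0.143430i)
  m=-2: (+0.037982-0.018309i) × (-0.446994+0.216707i) = -0.013010+0.016415i  (running Σ = -0.003562-0.127015i)
  m=-1: (-0.083049-0.363546i) × (-0.088785-0.386654i) = -0.133193+0.064389i  (running Σ = -0.136755-0.062626i)
  m=0: (-0.066020-0.000000i) × (-0.227332+0.000000i) = +0.015009+0.000000i  (running Σ = -0.121746-0.062626i)
  m=1: (+0.083049-0.363546i) × (+0.088785-0.386654i) = -0.133193-0.064389i  (running Σ = -0.254939-0.127015i)
  m=2: (+0.037982+0.018309i) × (-0.446994-0.216707i) = -0.013010-0.016415i  (running Σ = -0.267949-0.143430i)
  m=3: (+0.228925-0.286729i) × (-0.174325+0.216841i) = +0.022267+0.099625i  (running Σ = -0.245682-0.043805i)
  m=4: (+0.261912+0.328939i) × (+0.059919+0.075950i) = -0.009289+0.039602i  (running Σ = -0.254972-0.004203i)
  m=5: (-0.215781+0.103663i) × (+0.019953-0.009448i) = -0.003326+0.004107i  (running Σ = -0.258298-0.000096i)
  m=6: (-0.016431-0.072367i) × (-0.000651-0.002960i) = -0.000204+0.000096i  (running Σ = -0.258501-0.000000i)
Total Σ_m = -0.258501-0.000000i. Multiply by 0.966644: -0.249879-0.000000i. P_6(cos γ) = -0.249879

-0.249879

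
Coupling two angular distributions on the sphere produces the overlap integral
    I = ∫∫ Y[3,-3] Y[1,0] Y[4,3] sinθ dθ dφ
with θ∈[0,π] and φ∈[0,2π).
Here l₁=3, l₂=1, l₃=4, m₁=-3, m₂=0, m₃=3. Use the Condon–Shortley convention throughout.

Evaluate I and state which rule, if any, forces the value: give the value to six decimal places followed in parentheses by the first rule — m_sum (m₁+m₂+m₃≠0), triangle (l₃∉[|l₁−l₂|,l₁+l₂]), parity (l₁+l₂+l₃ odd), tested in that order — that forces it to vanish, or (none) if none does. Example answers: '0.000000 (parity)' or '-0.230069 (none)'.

Rules hold: Σm=0, L=8 even, 2≤4≤4.
N = 7·3·9 = 189
Δ = 0!·6!·2!/9! = 1/252
Racah Σ t=0..0: t=0:+1/36 = 1/36
⇒ 3j(3 1 4; 0 0 0)² = 4/63, sgn +1
Racah Σ t=0..0: t=0:+1/720 = 1/720
⇒ 3j(3 1 4; -3 0 3)² = 1/36, sgn -1
4πI² = N·(3j₀)²·(3jₘ)² = 1/3
I = -1·√(0.333333/4π) = -0.16286750
No selection rule forces the value: the integral is nonzero (none).

-0.162868 (none)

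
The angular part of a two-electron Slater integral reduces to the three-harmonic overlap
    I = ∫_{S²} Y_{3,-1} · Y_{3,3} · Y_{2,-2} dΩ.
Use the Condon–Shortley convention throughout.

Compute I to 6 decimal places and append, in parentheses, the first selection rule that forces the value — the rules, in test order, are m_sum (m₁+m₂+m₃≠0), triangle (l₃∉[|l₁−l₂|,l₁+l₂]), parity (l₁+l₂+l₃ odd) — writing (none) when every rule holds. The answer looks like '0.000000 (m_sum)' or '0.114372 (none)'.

m-sum 0 ✓  L=8 even ✓  0≤2≤6 ✓
Π(2lᵢ+1) = 7×7×5 = 245
triangle coeff Δ(3,3,2) = 1/3780
Σ_t [1,3]: t=1:−1/24 t=2:+1/4 t=3:−1/24 = 1/6
(3j)²=4/105 [(3 3 2; 0 0 0)], sign=+1
Σ_t [4,4]: t=4:+1/96 = 1/96
(3j)²=1/42 [(3 3 2; -1 3 -2)], sign=+1
⇒ 4πI² = 2/9
I = (+1)√(2/9/(4π)) = 0.13298076
No selection rule forces the value: the integral is nonzero (none).

0.132981 (none)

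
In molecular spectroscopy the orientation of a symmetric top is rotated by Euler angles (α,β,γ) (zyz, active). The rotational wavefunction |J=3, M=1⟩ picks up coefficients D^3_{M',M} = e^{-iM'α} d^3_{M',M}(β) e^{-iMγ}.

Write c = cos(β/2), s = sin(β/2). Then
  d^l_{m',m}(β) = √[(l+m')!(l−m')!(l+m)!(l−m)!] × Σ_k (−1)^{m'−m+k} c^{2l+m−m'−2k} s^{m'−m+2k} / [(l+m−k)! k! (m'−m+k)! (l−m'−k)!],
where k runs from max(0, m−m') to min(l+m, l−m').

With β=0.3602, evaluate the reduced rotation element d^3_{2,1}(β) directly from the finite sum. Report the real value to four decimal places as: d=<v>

d=-0.4875

d^3_{2,1}(β=0.3602) via the finite sum:
Half-angle: c=0.983826, s=0.179128. N=√(120·1·24·2)=75.894664
k: max(0,(1)−(2))=0 … min(3+(1),3−(2))=1
  k=0: (−1)^1·75.8947/(24)·0.9838^5·0.1791^1 = -0.522101
  k=1: (−1)^2·75.8947/(12)·0.9838^3·0.1791^3 = +0.034616
d^3_{2,1}(0.3602) = -0.522101 +0.034616 = -0.487485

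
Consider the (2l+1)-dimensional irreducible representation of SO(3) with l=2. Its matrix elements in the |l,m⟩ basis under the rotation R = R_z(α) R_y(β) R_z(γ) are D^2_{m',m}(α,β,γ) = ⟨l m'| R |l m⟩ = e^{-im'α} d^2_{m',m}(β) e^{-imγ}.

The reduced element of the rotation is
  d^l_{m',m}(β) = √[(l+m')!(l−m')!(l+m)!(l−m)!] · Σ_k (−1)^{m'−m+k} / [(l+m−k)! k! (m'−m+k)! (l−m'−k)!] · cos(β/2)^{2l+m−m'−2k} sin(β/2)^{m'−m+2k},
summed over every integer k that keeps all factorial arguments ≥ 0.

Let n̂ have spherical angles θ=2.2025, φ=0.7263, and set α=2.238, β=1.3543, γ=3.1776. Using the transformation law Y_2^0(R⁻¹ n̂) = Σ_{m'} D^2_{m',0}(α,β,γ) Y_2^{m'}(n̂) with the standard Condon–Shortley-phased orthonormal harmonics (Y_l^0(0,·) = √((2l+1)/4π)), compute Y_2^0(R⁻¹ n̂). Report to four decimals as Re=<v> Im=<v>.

Re=-0.3093 Im=0.0000

Need the full column D^2_{m',0} for m'=−2..2 at α=2.2380, β=1.3543, γ=3.1776.
cos(β/2)=0.779362, sin(β/2)=0.626574
d^2_{-2,0}: single k=2 term ⇒ +0.584116;  D = -0.136796-0.567872i
d^2_{-1,0}: k∈[1..2] ⇒ +0.726550 -0.469605 = +0.256945;  D = -0.158995+0.201844i
d^2_{0,0}: k∈[0..2] ⇒ +0.368940 -0.953857 +0.154131 = -0.430786;  D = -0.430786+0.000000i
d^2_{1,0}: k∈[0..1] ⇒ -0.726550 +0.469605 = -0.256945;  D = +0.158995+0.201844i
d^2_{2,0}: single k=0 term ⇒ +0.584116;  D = -0.136796+0.567872i
Y_2^{m'}(θ=2.2025,φ=0.7263) and Σ D·Y over m':
  (-0.1368-0.5679i)·(+0.0297-0.2498i)  (-0.1590+0.2018i)·(-0.2753+0.2445i)  (-0.4308+0.0000i)·(+0.0146+0.0000i)  (+0.1590+0.2018i)·(+0.2753+0.2445i)  (-0.1368+0.5679i)·(+0.0297+0.2498i)
Y_2^0(R⁻¹ n̂) = -0.309291+0.000000i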